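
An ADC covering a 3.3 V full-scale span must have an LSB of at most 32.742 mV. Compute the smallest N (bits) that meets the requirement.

Number of steps required ≥ 3.3 V / 32.742 mV = 100.79.
Need 2^N ≥ 100.79; 2^6 = 64, 2^7 = 128.
Minimum N = 7.

7 bits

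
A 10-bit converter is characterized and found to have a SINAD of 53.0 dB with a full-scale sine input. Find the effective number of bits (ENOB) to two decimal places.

8.51 bits

ENOB = (SINAD − 1.76) / 6.02 = (53.0 − 1.76)/6.02 = 8.512.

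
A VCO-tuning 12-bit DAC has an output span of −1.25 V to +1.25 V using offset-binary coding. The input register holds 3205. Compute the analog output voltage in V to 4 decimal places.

LSB = 2.5 V / 2^12 = 0.610 mV.
V_out = (−1.25) + 3205 × 0.000610352 V = 0.706177 V.

0.7062 V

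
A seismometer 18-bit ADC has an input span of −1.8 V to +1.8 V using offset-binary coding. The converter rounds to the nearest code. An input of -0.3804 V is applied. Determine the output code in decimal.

code 103372

With 262144 levels over 3.6 V, one step is 13.73 µV.
(-0.3804 − (−1.8)) / 1.37329e-05 = 103372.117 LSBs.
So the output code is 103372.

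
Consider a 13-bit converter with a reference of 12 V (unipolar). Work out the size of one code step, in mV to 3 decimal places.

Full-scale span = 12 V.
LSB = 12 / 2^13 = 12 / 8192 = 0.00146484 V = 1.465 mV.

1.465 mV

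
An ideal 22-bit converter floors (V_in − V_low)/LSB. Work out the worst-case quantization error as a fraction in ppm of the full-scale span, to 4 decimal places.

Truncating → worst-case error = 1 LSB = V_FS/2^22, so 1e+06/4194304 = 0.238419 ppm of full scale.

0.2384 ppm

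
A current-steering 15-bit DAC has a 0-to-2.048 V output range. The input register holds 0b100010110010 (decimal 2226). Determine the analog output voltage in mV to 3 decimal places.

LSB = 2.048 V / 2^15 = 62.50 µV.
Code 0b100010110010 = 2226 decimal.
V_out = 0 + 2226 × 6.25e-05 V = 0.139125 V.
= 139.125 mV.

139.125 mV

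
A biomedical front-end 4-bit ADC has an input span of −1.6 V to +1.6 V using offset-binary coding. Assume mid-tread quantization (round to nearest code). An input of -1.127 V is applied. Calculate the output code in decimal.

code 2

With 16 levels over 3.2 V, one step is 200.000 mV.
(-1.127 − (−1.6)) / 0.2 = 2.365 LSBs.
So the output code is 2.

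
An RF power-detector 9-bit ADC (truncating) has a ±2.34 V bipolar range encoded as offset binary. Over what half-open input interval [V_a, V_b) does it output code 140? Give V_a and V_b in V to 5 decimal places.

[-1.06031 V, -1.05117 V)

LSB = 4.68/2^9 = 9.141 mV.
V_a = V_low + 140·LSB = -1.06031 V; V_b = V_low + 141·LSB = -1.05117 V.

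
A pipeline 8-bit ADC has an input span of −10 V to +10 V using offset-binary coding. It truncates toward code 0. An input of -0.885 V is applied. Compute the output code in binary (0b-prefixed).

With 256 levels over 20 V, one step is 78.125 mV.
(V_in − V_low)/LSB = (-0.885 − (−10)) / 0.078125 = 116.672.
So the output code is 116.
In binary (0b-prefixed): 0b1110100.

code 0b1110100 (decimal 116)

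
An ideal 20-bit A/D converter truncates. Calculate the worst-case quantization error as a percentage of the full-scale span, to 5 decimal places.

0.00010 %

Truncating → worst-case error = 1 LSB = V_FS/2^20, so 100/1048576 = 9.53674e-05 % of full scale.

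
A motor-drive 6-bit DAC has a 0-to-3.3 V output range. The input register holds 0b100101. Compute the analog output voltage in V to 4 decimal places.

1.9078 V

LSB = 3.3 V / 2^6 = 51.562 mV.
Code 0b100101 = 37 decimal.
V_out = 0 + 37 × 0.0515625 V = 1.90781 V.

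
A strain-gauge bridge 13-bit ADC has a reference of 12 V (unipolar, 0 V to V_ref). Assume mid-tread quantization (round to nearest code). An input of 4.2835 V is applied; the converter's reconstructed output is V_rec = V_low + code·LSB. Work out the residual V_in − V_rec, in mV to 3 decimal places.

0.297 mV

One LSB is 12 V / 8192 = 1.465 mV.
(4.2835 − 0)/0.00146484 = 2924.2027; round gives code 2924.
V_rec = 0 + 2924·0.00146484 = 4.2832031 V.
Difference: 0.000296875 V → 0.297 mV.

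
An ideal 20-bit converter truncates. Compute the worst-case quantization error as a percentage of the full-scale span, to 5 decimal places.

0.00010 %

Truncating → worst-case error = 1 LSB = V_FS/2^20, so 100/1048576 = 9.53674e-05 % of full scale.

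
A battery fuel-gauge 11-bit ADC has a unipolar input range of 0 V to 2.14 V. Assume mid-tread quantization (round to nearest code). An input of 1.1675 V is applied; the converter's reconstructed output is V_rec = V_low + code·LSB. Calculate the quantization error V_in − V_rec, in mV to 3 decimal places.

LSB = 2.14/2^11 = 1.045 mV.
(V_in − V_low)/LSB = (1.1675 − 0)/0.00104492 = 1117.3084 → code 1117 (round).
Reconstructed: 1.1671777 V.
Error = 1.1675 − 1.1671777 = 0.000322266 V = 0.322 mV.

0.322 mV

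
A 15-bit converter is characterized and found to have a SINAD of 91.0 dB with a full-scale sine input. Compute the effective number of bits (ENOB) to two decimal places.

ENOB = (SINAD − 1.76) / 6.02 = (91.0 − 1.76)/6.02 = 14.824.

14.82 bits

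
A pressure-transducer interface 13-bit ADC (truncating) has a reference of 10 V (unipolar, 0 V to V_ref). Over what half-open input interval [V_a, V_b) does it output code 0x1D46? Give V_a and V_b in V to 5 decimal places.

LSB = 10/2^13 = 1.221 mV.
Code 0x1D46 = 7494 decimal.
V_a = V_low + 7494·LSB = 9.14795 V; V_b = V_low + 7495·LSB = 9.14917 V.

[9.14795 V, 9.14917 V)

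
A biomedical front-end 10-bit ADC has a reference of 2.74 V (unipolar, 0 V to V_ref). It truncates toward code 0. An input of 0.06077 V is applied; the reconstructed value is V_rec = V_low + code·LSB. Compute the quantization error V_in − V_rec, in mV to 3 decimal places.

1.903 mV

One LSB is 2.74 V / 1024 = 2.676 mV.
(0.06077 − 0)/0.00267578 = 22.7111; ⌊·⌋ gives code 22.
Reconstructed: 0.058867188 V.
Difference: 0.00190281 V → 1.903 mV.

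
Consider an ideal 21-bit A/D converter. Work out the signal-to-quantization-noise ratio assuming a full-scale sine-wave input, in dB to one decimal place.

128.2 dB

SNR ≈ 6.02·N + 1.76 dB = 6.02·21 + 1.76 = 128.18 dB.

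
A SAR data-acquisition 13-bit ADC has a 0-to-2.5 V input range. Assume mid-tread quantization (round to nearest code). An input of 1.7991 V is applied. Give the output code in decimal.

Full-scale span = 2.5 V; LSB = 2.5/2^13 = 305.18 µV.
(1.7991 − 0) / 0.000305176 = 5895.291 LSBs.
So the output code is 5895.

code 5895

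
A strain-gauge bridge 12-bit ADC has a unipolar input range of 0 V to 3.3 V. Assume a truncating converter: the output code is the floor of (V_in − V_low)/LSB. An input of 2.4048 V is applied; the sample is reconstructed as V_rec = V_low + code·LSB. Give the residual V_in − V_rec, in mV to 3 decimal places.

One LSB is 3.3 V / 4096 = 0.806 mV.
(2.4048 − 0)/0.000805664 = 2984.8669; ⌊·⌋ gives code 2984.
V_rec = 0 + 2984·0.000805664 = 2.4041016 V.
Error = 2.4048 − 2.4041016 = 0.000698437 V = 0.698 mV.

0.698 mV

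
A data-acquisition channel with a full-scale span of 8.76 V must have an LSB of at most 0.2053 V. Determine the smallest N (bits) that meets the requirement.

6 bits

Number of steps required ≥ 8.76 V / 0.2053 V = 42.67.
Need 2^N ≥ 42.67; 2^5 = 32, 2^6 = 64.
Minimum N = 6.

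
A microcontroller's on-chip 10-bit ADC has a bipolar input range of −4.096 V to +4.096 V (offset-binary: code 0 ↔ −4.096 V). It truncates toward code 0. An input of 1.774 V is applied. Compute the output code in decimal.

code 733

LSB = 8.192 V / 1024 = 8.000 mV.
(V_in − V_low)/LSB = (1.774 − (−4.096)) / 0.008 = 733.750.
Floor → code 733.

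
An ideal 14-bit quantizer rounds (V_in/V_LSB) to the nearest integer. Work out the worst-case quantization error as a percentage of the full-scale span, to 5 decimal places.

0.00305 %

Rounding → worst-case error = ½ LSB = V_FS/2^15, so 100/32768 = 0.00305176 % of full scale.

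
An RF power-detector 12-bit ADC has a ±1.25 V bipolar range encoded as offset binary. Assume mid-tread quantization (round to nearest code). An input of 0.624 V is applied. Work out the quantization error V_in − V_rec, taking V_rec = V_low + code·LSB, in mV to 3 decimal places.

0.221 mV

Step size: 2.5 V ÷ 2^12 = 0.610 mV.
(0.624 − (−1.25))/0.000610352 = 3070.3616; round gives code 3070.
V_rec = (−1.25) + 3070·0.000610352 = 0.6237793 V.
V_in − V_rec = 0.000220703 V = 0.221 mV.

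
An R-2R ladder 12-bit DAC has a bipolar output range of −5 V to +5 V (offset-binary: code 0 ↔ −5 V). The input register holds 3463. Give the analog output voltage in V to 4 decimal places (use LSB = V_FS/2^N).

LSB = 10 V / 2^12 = 2.441 mV.
V_out = (−5) + 3463 × 0.00244141 V = 3.45459 V.

3.4546 V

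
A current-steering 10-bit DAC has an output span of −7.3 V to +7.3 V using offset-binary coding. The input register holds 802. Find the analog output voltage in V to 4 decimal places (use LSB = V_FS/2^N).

LSB = 14.6 V / 2^10 = 14.258 mV.
V_out = (−7.3) + 802 × 0.0142578 V = 4.13477 V.

4.1348 V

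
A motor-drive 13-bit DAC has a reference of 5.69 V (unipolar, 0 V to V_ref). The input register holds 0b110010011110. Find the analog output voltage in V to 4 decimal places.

2.2435 V

LSB = 5.69 V / 2^13 = 0.695 mV.
Code 0b110010011110 = 3230 decimal.
V_out = 0 + 3230 × 0.00069458 V = 2.24349 V.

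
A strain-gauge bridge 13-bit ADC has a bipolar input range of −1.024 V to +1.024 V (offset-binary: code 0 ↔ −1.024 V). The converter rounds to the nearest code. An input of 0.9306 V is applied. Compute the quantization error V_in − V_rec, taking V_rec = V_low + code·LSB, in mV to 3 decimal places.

0.100 mV

Step size: 2.048 V ÷ 2^13 = 250.00 µV.
(V_in − V_low)/LSB = (0.9306 − (−1.024))/0.00025 = 7818.4000 → code 7818 (round).
V_rec = (−1.024) + 7818·0.00025 = 0.9305 V.
V_in − V_rec = 0.0001 V = 0.100 mV.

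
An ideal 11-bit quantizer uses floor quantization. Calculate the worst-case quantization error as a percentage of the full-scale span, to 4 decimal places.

0.0488 %

Truncating → worst-case error = 1 LSB = V_FS/2^11, so 100/2048 = 0.0488281 % of full scale.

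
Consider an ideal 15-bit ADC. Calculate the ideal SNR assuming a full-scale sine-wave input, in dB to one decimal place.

SNR ≈ 6.02·N + 1.76 dB = 6.02·15 + 1.76 = 92.06 dB.

92.1 dB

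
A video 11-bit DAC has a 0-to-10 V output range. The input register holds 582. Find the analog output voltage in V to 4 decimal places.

2.8418 V

LSB = 10 V / 2^11 = 4.883 mV.
V_out = 0 + 582 × 0.00488281 V = 2.8418 V.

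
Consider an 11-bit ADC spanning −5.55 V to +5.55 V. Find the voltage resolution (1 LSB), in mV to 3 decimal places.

5.420 mV

Full-scale span = 11.1 V.
LSB = 11.1 / 2^11 = 11.1 / 2048 = 0.00541992 V = 5.420 mV.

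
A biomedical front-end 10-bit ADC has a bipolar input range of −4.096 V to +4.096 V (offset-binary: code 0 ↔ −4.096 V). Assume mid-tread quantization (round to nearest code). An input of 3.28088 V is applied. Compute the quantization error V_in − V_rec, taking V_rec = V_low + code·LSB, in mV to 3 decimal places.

0.880 mV

One LSB is 8.192 V / 1024 = 8.000 mV.
(V_in − V_low)/LSB = (3.28088 − (−4.096))/0.008 = 922.1100 → code 922 (round).
Code 922 maps back to (−4.096) + 922×0.008 V = 3.28 V.
Error = 3.28088 − 3.28 = 0.00088 V = 0.880 mV.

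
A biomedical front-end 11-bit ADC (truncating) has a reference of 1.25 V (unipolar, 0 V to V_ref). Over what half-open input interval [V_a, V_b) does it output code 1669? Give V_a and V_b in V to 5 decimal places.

LSB = 1.25/2^11 = 0.610 mV.
V_a = V_low + 1669·LSB = 1.01868 V; V_b = V_low + 1670·LSB = 1.01929 V.

[1.01868 V, 1.01929 V)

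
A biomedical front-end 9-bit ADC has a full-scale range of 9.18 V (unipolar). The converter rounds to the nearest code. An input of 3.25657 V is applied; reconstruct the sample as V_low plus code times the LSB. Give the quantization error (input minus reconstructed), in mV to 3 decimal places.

Step size: 9.18 V ÷ 2^9 = 17.930 mV.
(3.25657 − 0)/0.0179297 = 181.6300; round gives code 182.
V_rec = 0 + 182·0.0179297 = 3.2632031 V.
Difference: -0.00663313 V → -6.633 mV.

-6.633 mV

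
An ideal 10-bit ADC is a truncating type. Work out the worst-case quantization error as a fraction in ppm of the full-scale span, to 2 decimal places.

976.56 ppm

Truncating → worst-case error = 1 LSB = V_FS/2^10, so 1e+06/1024 = 976.562 ppm of full scale.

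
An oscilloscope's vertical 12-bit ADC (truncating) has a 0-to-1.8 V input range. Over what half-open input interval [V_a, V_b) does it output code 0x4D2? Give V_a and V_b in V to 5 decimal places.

LSB = 1.8/2^12 = 439.45 µV.
Code 0x4D2 = 1234 decimal.
V_a = V_low + 1234·LSB = 0.542285 V; V_b = V_low + 1235·LSB = 0.542725 V.

[0.54229 V, 0.54272 V)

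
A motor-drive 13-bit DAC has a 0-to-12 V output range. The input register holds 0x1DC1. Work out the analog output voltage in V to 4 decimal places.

11.1577 V

LSB = 12 V / 2^13 = 1.465 mV.
Code 0x1DC1 = 7617 decimal.
V_out = 0 + 7617 × 0.00146484 V = 11.1577 V.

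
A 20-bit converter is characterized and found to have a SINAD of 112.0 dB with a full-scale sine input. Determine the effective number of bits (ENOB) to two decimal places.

ENOB = (SINAD − 1.76) / 6.02 = (112.0 − 1.76)/6.02 = 18.312.

18.31 bits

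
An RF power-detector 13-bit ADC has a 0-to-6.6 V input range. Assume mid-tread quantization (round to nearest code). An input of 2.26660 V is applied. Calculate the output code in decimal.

code 2813

With 8192 levels over 6.6 V, one step is 0.806 mV.
(V_in − V_low)/LSB = (2.26660 − 0) / 0.000805664 = 2813.331.
So the output code is 2813.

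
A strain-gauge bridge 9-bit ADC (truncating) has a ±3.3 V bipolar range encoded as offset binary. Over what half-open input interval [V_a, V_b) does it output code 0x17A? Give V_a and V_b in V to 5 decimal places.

LSB = 6.6/2^9 = 12.891 mV.
Code 0x17A = 378 decimal.
V_a = V_low + 378·LSB = 1.57266 V; V_b = V_low + 379·LSB = 1.58555 V.

[1.57266 V, 1.58555 V)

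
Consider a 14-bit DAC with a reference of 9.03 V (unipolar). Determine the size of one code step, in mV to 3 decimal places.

Full-scale span = 9.03 V.
LSB = 9.03 / 2^14 = 9.03 / 16384 = 0.000551147 V = 0.551 mV.

0.551 mV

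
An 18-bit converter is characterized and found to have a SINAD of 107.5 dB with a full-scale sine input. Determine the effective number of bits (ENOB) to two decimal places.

17.56 bits

ENOB = (SINAD − 1.76) / 6.02 = (107.5 − 1.76)/6.02 = 17.565.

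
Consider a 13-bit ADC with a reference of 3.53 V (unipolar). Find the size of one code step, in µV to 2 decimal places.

430.91 µV

Full-scale span = 3.53 V.
LSB = 3.53 / 2^13 = 3.53 / 8192 = 0.000430908 V = 430.91 µV.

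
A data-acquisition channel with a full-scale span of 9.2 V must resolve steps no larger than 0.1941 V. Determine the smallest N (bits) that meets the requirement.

6 bits

Number of steps required ≥ 9.2 V / 0.1941 V = 47.40.
Need 2^N ≥ 47.40; 2^5 = 32, 2^6 = 64.
Minimum N = 6.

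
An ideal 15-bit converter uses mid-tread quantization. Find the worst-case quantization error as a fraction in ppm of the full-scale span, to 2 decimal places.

Rounding → worst-case error = ½ LSB = V_FS/2^16, so 1e+06/65536 = 15.2588 ppm of full scale.

15.26 ppm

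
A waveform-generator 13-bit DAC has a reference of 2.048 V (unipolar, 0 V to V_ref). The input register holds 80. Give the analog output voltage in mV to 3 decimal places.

LSB = 2.048 V / 2^13 = 250.00 µV.
V_out = 0 + 80 × 0.00025 V = 0.02 V.
= 20.000 mV.

20.000 mV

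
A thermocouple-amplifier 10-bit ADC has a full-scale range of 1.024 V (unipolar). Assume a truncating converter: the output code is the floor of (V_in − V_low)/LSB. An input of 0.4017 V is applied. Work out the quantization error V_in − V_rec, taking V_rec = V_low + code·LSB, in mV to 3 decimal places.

Step size: 1.024 V ÷ 2^10 = 1.000 mV.
(V_in − V_low)/LSB = (0.4017 − 0)/0.001 = 401.7000 → code 401 (floor).
Code 401 maps back to 0 + 401×0.001 V = 0.401 V.
V_in − V_rec = 0.0007 V = 0.700 mV.

0.700 mV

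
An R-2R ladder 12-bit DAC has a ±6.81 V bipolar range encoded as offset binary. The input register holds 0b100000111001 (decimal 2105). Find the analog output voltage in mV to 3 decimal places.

189.536 mV

LSB = 13.62 V / 2^12 = 3.325 mV.
Code 0b100000111001 = 2105 decimal.
V_out = (−6.81) + 2105 × 0.0033252 V = 0.189536 V.
= 189.536 mV.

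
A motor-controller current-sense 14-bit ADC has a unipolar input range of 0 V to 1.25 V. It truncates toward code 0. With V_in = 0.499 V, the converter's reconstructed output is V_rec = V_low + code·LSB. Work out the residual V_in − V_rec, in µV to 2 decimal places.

37.60 µV

One LSB is 1.25 V / 16384 = 76.29 µV.
(0.499 − 0)/7.62939e-05 = 6540.4928; ⌊·⌋ gives code 6540.
Reconstructed: 0.4989624 V.
Error = 0.499 − 0.4989624 = 3.75977e-05 V = 37.60 µV.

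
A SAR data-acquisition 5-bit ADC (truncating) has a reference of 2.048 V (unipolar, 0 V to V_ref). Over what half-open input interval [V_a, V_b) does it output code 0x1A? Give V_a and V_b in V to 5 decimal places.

[1.66400 V, 1.72800 V)

LSB = 2.048/2^5 = 64.000 mV.
Code 0x1A = 26 decimal.
V_a = V_low + 26·LSB = 1.664 V; V_b = V_low + 27·LSB = 1.728 V.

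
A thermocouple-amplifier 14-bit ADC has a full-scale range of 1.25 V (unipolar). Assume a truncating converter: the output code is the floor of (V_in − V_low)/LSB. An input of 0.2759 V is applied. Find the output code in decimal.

LSB = 1.25 V / 16384 = 76.29 µV.
Input sits at 3616.276 steps above V_low.
Floor → code 3616.

code 3616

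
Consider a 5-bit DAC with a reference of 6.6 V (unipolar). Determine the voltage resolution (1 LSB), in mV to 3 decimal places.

206.250 mV

Full-scale span = 6.6 V.
LSB = 6.6 / 2^5 = 6.6 / 32 = 0.20625 V = 206.250 mV.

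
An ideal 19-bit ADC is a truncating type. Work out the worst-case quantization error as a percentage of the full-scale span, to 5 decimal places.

0.00019 %

Truncating → worst-case error = 1 LSB = V_FS/2^19, so 100/524288 = 0.000190735 % of full scale.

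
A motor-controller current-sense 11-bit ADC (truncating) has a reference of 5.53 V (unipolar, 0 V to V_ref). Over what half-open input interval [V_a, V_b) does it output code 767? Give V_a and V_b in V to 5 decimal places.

[2.07105 V, 2.07375 V)

LSB = 5.53/2^11 = 2.700 mV.
V_a = V_low + 767·LSB = 2.07105 V; V_b = V_low + 768·LSB = 2.07375 V.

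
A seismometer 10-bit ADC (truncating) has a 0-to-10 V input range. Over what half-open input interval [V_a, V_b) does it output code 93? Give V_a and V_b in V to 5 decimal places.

[0.90820 V, 0.91797 V)

LSB = 10/2^10 = 9.766 mV.
V_a = V_low + 93·LSB = 0.908203 V; V_b = V_low + 94·LSB = 0.917969 V.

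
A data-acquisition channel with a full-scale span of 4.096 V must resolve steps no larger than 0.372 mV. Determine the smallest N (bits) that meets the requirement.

14 bits

Number of steps required ≥ 4.096 V / 0.372 mV = 11010.75.
Need 2^N ≥ 11010.75; 2^13 = 8192, 2^14 = 16384.
Minimum N = 14.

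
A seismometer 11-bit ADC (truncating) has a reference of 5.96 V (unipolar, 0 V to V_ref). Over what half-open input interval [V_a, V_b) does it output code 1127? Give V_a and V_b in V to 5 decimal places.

[3.27975 V, 3.28266 V)

LSB = 5.96/2^11 = 2.910 mV.
V_a = V_low + 1127·LSB = 3.27975 V; V_b = V_low + 1128·LSB = 3.28266 V.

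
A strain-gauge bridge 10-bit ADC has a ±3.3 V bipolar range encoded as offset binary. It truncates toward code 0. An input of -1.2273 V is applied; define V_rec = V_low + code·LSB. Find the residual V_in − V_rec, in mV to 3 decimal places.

3.755 mV

One LSB is 6.6 V / 1024 = 6.445 mV.
Scaled input = 321.5825 LSBs, so code = 321.
Reconstructed: -1.2310547 V.
Error = -1.2273 − (−1.2310547) = 0.00375469 V = 3.755 mV.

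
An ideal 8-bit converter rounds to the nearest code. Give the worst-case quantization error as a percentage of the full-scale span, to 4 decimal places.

0.1953 %

Rounding → worst-case error = ½ LSB = V_FS/2^9, so 100/512 = 0.195312 % of full scale.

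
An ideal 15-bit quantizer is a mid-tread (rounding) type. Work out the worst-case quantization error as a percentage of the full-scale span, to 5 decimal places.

0.00153 %

Rounding → worst-case error = ½ LSB = V_FS/2^16, so 100/65536 = 0.00152588 % of full scale.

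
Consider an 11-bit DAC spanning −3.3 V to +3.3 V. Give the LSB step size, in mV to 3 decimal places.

Full-scale span = 6.6 V.
LSB = 6.6 / 2^11 = 6.6 / 2048 = 0.00322266 V = 3.223 mV.

3.223 mV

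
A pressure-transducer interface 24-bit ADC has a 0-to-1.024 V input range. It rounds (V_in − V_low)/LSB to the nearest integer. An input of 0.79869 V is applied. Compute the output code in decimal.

With 16777216 levels over 1.024 V, one step is 0.06 µV.
(0.79869 − 0) / 6.10352e-08 = 13085736.960 LSBs.
Round → code 13085737.

code 13085737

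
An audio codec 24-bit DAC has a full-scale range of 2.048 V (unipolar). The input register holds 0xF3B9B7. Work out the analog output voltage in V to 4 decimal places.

1.9498 V

LSB = 2.048 V / 2^24 = 0.12 µV.
Code 0xF3B9B7 = 15972791 decimal.
V_out = 0 + 15972791 × 1.2207e-07 V = 1.9498 V.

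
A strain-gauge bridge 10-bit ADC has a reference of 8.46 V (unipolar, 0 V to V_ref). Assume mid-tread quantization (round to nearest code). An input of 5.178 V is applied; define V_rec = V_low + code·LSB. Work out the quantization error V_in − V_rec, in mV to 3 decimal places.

-2.098 mV

LSB = 8.46/2^10 = 8.262 mV.
Scaled input = 626.7461 LSBs, so code = 627.
V_rec = 0 + 627·0.00826172 = 5.1800977 V.
V_in − V_rec = -0.00209766 V = -2.098 mV.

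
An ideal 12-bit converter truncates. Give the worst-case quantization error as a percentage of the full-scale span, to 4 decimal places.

Truncating → worst-case error = 1 LSB = V_FS/2^12, so 100/4096 = 0.0244141 % of full scale.

0.0244 %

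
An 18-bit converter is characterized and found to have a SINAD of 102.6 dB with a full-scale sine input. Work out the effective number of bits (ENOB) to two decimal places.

16.75 bits

ENOB = (SINAD − 1.76) / 6.02 = (102.6 − 1.76)/6.02 = 16.751.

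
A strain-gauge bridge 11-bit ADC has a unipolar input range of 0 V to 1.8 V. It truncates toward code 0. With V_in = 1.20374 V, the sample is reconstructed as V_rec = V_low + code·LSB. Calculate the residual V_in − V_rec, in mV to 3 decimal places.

0.517 mV

One LSB is 1.8 V / 2048 = 0.879 mV.
(1.20374 − 0)/0.000878906 = 1369.5886; ⌊·⌋ gives code 1369.
V_rec = 0 + 1369·0.000878906 = 1.2032227 V.
Error = 1.20374 − 1.2032227 = 0.000517344 V = 0.517 mV.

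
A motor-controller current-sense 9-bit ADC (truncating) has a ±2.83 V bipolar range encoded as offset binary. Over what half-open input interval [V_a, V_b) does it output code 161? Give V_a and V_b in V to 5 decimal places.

LSB = 5.66/2^9 = 11.055 mV.
V_a = V_low + 161·LSB = -1.0502 V; V_b = V_low + 162·LSB = -1.03914 V.

[-1.05020 V, -1.03914 V)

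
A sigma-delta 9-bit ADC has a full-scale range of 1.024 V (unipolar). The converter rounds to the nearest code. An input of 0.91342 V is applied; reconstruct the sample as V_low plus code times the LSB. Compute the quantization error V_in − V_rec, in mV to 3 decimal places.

-0.580 mV

LSB = 1.024/2^9 = 2.000 mV.
Scaled input = 456.7100 LSBs, so code = 457.
Code 457 maps back to 0 + 457×0.002 V = 0.914 V.
Difference: -0.00058 V → -0.580 mV.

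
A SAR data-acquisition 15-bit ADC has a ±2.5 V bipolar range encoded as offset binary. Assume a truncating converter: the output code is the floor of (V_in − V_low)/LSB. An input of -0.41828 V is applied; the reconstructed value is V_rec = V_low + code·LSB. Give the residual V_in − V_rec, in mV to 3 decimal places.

0.116 mV

Step size: 5 V ÷ 2^15 = 152.59 µV.
Scaled input = 13642.7602 LSBs, so code = 13642.
Code 13642 maps back to (−2.5) + 13642×0.000152588 V = -0.418396 V.
Error = -0.41828 − (−0.418396) = 0.000115996 V = 0.116 mV.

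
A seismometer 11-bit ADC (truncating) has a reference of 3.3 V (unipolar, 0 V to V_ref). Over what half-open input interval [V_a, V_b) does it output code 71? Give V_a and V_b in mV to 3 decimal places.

[114.404 mV, 116.016 mV)

LSB = 3.3/2^11 = 1.611 mV.
V_a = V_low + 71·LSB = 0.114404 V; V_b = V_low + 72·LSB = 0.116016 V.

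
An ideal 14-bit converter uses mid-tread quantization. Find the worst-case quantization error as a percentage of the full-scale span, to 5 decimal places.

0.00305 %

Rounding → worst-case error = ½ LSB = V_FS/2^15, so 100/32768 = 0.00305176 % of full scale.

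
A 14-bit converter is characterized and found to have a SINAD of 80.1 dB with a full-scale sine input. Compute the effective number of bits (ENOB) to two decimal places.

13.01 bits

ENOB = (SINAD − 1.76) / 6.02 = (80.1 − 1.76)/6.02 = 13.013.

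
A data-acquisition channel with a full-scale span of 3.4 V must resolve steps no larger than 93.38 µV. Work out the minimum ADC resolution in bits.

Number of steps required ≥ 3.4 V / 93.38 µV = 36410.37.
Need 2^N ≥ 36410.37; 2^15 = 32768, 2^16 = 65536.
Minimum N = 16.

16 bits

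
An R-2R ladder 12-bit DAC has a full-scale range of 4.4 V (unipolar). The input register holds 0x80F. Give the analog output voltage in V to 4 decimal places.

LSB = 4.4 V / 2^12 = 1.074 mV.
Code 0x80F = 2063 decimal.
V_out = 0 + 2063 × 0.00107422 V = 2.21611 V.

2.2161 V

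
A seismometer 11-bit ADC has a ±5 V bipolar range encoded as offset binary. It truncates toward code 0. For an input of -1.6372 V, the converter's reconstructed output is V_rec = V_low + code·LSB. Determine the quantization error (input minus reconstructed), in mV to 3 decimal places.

LSB = 10/2^11 = 4.883 mV.
Scaled input = 688.7014 LSBs, so code = 688.
V_rec = (−5) + 688·0.00488281 = -1.640625 V.
Difference: 0.003425 V → 3.425 mV.

3.425 mV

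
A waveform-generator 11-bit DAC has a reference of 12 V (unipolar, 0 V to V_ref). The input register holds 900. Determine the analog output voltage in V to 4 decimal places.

LSB = 12 V / 2^11 = 5.859 mV.
V_out = 0 + 900 × 0.00585938 V = 5.27344 V.

5.2734 V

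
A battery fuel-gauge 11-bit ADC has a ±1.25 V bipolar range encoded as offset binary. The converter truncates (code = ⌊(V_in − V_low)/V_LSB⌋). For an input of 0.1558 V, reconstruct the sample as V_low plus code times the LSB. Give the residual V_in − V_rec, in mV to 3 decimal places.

Step size: 2.5 V ÷ 2^11 = 1.221 mV.
(V_in − V_low)/LSB = (0.1558 − (−1.25))/0.0012207 = 1151.6314 → code 1151 (floor).
V_rec = (−1.25) + 1151·0.0012207 = 0.1550293 V.
Difference: 0.000770703 V → 0.771 mV.

0.771 mV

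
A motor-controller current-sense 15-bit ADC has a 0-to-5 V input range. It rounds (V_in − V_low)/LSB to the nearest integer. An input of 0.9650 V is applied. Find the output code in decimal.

code 6324

Full-scale span = 5 V; LSB = 5/2^15 = 152.59 µV.
(0.9650 − 0) / 0.000152588 = 6324.224 LSBs.
Round → code 6324.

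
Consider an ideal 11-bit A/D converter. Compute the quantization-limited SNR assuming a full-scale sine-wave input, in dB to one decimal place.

68.0 dB

SNR ≈ 6.02·N + 1.76 dB = 6.02·11 + 1.76 = 67.98 dB.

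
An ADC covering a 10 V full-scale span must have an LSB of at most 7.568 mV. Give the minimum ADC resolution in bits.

11 bits

Number of steps required ≥ 10 V / 7.568 mV = 1321.35.
Need 2^N ≥ 1321.35; 2^10 = 1024, 2^11 = 2048.
Minimum N = 11.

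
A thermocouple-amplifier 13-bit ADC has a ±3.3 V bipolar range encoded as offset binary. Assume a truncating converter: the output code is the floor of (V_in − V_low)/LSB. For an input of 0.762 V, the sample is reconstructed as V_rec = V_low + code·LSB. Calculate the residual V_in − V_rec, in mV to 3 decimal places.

0.647 mV

One LSB is 6.6 V / 8192 = 0.806 mV.
(0.762 − (−3.3))/0.000805664 = 5041.8036; ⌊·⌋ gives code 5041.
V_rec = (−3.3) + 5041·0.000805664 = 0.76135254 V.
Error = 0.762 − 0.76135254 = 0.000647461 V = 0.647 mV.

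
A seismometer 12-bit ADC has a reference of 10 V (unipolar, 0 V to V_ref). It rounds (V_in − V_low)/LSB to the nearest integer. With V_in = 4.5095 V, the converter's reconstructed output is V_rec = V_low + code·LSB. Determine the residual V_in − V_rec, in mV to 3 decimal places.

One LSB is 10 V / 4096 = 2.441 mV.
(V_in − V_low)/LSB = (4.5095 − 0)/0.00244141 = 1847.0912 → code 1847 (round).
Reconstructed: 4.5092773 V.
Difference: 0.000222656 V → 0.223 mV.

0.223 mV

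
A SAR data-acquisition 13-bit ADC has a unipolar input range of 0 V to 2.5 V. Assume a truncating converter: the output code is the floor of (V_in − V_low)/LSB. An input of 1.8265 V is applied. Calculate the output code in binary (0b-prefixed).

code 0b1011101100001 (decimal 5985)

Full-scale span = 2.5 V; LSB = 2.5/2^13 = 305.18 µV.
Input sits at 5985.075 steps above V_low.
⌊·⌋(5985.075) = 5985.
In binary (0b-prefixed): 0b1011101100001.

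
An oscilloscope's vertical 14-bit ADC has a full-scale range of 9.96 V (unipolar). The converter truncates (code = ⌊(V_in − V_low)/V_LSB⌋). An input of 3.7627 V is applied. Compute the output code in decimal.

code 6189

With 16384 levels over 9.96 V, one step is 0.608 mV.
(3.7627 − 0) / 0.00060791 = 6189.566 LSBs.
⌊·⌋(6189.566) = 6189.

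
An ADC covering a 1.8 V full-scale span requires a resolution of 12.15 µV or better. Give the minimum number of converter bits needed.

Number of steps required ≥ 1.8 V / 12.15 µV = 148148.15.
Need 2^N ≥ 148148.15; 2^17 = 131072, 2^18 = 262144.
Minimum N = 18.

18 bits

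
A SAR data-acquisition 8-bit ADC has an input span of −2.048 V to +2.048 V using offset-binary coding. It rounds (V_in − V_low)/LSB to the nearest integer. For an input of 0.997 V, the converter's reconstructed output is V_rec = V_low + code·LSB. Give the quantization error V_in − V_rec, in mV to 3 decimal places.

5.000 mV

LSB = 4.096/2^8 = 16.000 mV.
(V_in − V_low)/LSB = (0.997 − (−2.048))/0.016 = 190.3125 → code 190 (round).
Code 190 maps back to (−2.048) + 190×0.016 V = 0.992 V.
Error = 0.997 − 0.992 = 0.005 V = 5.000 mV.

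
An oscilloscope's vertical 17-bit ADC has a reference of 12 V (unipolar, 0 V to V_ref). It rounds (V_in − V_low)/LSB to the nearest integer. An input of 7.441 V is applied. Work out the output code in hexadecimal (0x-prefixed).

code 0x13D7C (decimal 81276)

LSB = 12 V / 131072 = 91.55 µV.
Input sits at 81275.563 steps above V_low.
Round → code 81276.
In hexadecimal (0x-prefixed): 0x13D7C.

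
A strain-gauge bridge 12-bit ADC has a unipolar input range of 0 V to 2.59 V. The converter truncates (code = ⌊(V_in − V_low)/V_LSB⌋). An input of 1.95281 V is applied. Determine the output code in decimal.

With 4096 levels over 2.59 V, one step is 0.632 mV.
(1.95281 − 0) / 0.000632324 = 3088.305 LSBs.
⌊·⌋(3088.305) = 3088.

code 3088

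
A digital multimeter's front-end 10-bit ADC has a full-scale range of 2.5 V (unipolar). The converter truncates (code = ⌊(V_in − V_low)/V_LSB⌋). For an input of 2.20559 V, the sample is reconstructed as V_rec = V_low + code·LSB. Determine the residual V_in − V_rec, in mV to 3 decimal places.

1.000 mV

One LSB is 2.5 V / 1024 = 2.441 mV.
Scaled input = 903.4097 LSBs, so code = 903.
Code 903 maps back to 0 + 903×0.00244141 V = 2.2045898 V.
Difference: 0.00100016 V → 1.000 mV.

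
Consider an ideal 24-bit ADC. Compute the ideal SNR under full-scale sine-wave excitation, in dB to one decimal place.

SNR ≈ 6.02·N + 1.76 dB = 6.02·24 + 1.76 = 146.24 dB.

146.2 dB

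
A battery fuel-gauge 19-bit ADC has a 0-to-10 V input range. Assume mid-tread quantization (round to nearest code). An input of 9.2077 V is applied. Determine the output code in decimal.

With 524288 levels over 10 V, one step is 19.07 µV.
Input sits at 482748.662 steps above V_low.
Round → code 482749.

code 482749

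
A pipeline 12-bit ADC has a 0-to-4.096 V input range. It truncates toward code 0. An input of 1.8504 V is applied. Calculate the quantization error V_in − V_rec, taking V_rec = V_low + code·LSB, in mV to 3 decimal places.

0.400 mV

Step size: 4.096 V ÷ 2^12 = 1.000 mV.
Scaled input = 1850.4000 LSBs, so code = 1850.
Code 1850 maps back to 0 + 1850×0.001 V = 1.85 V.
Error = 1.8504 − 1.85 = 0.0004 V = 0.400 mV.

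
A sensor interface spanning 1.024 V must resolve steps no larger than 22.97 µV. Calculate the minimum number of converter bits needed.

16 bits

Number of steps required ≥ 1.024 V / 22.97 µV = 44579.89.
Need 2^N ≥ 44579.89; 2^15 = 32768, 2^16 = 65536.
Minimum N = 16.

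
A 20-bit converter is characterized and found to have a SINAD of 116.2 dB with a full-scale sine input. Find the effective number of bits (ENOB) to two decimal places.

ENOB = (SINAD − 1.76) / 6.02 = (116.2 − 1.76)/6.02 = 19.010.

19.01 bits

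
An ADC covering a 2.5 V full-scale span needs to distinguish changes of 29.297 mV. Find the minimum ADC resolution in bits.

Number of steps required ≥ 2.5 V / 29.297 mV = 85.33.
Need 2^N ≥ 85.33; 2^6 = 64, 2^7 = 128.
Minimum N = 7.

7 bits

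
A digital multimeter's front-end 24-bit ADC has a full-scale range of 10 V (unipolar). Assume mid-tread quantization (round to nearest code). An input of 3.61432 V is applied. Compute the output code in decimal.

LSB = 10 V / 16777216 = 0.60 µV.
(V_in − V_low)/LSB = (3.61432 − 0) / 5.96046e-07 = 6063822.733.
So the output code is 6063823.

code 6063823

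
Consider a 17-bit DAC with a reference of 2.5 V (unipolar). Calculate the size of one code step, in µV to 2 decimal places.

19.07 µV

Full-scale span = 2.5 V.
LSB = 2.5 / 2^17 = 2.5 / 131072 = 1.90735e-05 V = 19.07 µV.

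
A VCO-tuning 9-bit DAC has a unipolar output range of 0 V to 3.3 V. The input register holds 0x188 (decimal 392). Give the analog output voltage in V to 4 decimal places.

2.5266 V

LSB = 3.3 V / 2^9 = 6.445 mV.
Code 0x188 = 392 decimal.
V_out = 0 + 392 × 0.00644531 V = 2.52656 V.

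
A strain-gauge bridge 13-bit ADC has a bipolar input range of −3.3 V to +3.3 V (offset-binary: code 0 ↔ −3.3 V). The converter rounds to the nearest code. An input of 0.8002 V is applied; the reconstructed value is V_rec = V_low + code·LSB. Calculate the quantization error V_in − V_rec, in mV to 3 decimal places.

0.176 mV

One LSB is 6.6 V / 8192 = 0.806 mV.
(V_in − V_low)/LSB = (0.8002 − (−3.3))/0.000805664 = 5089.2179 → code 5089 (round).
Reconstructed: 0.80002441 V.
Error = 0.8002 − 0.80002441 = 0.000175586 V = 0.176 mV.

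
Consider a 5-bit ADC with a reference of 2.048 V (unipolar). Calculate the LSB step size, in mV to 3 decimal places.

64.000 mV

Full-scale span = 2.048 V.
LSB = 2.048 / 2^5 = 2.048 / 32 = 0.064 V = 64.000 mV.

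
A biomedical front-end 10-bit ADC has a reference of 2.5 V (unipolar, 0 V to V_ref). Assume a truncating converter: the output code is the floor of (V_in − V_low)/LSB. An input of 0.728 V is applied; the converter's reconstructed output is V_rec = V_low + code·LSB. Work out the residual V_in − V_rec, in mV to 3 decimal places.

Step size: 2.5 V ÷ 2^10 = 2.441 mV.
(0.728 − 0)/0.00244141 = 298.1888; ⌊·⌋ gives code 298.
Reconstructed: 0.72753906 V.
Difference: 0.000460937 V → 0.461 mV.

0.461 mV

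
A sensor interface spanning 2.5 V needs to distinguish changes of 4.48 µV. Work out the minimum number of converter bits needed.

20 bits

Number of steps required ≥ 2.5 V / 4.48 µV = 558035.71.
Need 2^N ≥ 558035.71; 2^19 = 524288, 2^20 = 1048576.
Minimum N = 20.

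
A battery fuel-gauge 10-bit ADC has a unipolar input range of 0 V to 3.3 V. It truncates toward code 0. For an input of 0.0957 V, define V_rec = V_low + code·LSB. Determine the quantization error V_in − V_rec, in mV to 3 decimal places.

2.243 mV

Step size: 3.3 V ÷ 2^10 = 3.223 mV.
(0.0957 − 0)/0.00322266 = 29.6960; ⌊·⌋ gives code 29.
Code 29 maps back to 0 + 29×0.00322266 V = 0.093457031 V.
V_in − V_rec = 0.00224297 V = 2.243 mV.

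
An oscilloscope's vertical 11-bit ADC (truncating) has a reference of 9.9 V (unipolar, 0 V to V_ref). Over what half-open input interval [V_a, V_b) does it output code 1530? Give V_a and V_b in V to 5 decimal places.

[7.39600 V, 7.40083 V)

LSB = 9.9/2^11 = 4.834 mV.
V_a = V_low + 1530·LSB = 7.396 V; V_b = V_low + 1531·LSB = 7.40083 V.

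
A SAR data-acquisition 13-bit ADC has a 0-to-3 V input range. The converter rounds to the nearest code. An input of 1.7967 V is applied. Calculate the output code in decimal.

Full-scale span = 3 V; LSB = 3/2^13 = 366.21 µV.
(V_in − V_low)/LSB = (1.7967 − 0) / 0.000366211 = 4906.189.
round(4906.189) = 4906.

code 4906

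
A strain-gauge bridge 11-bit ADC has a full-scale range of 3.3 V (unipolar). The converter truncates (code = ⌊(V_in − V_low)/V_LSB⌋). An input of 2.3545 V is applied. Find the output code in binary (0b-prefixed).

Full-scale span = 3.3 V; LSB = 3.3/2^11 = 1.611 mV.
(2.3545 − 0) / 0.00161133 = 1461.217 LSBs.
So the output code is 1461.
In binary (0b-prefixed): 0b10110110101.

code 0b10110110101 (decimal 1461)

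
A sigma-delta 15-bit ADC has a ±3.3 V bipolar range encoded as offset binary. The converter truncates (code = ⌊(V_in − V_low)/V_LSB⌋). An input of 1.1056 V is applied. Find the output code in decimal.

code 21873

With 32768 levels over 6.6 V, one step is 201.42 µV.
(V_in − V_low)/LSB = (1.1056 − (−3.3)) / 0.000201416 = 21873.136.
So the output code is 21873.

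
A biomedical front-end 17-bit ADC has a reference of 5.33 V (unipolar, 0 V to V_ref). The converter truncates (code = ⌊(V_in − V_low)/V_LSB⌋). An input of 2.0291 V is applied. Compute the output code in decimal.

Full-scale span = 5.33 V; LSB = 5.33/2^17 = 40.66 µV.
(2.0291 − 0) / 4.06647e-05 = 49898.348 LSBs.
⌊·⌋(49898.348) = 49898.

code 49898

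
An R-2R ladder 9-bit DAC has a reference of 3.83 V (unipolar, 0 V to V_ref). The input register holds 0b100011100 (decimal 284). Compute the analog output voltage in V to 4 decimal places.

2.1245 V

LSB = 3.83 V / 2^9 = 7.480 mV.
Code 0b100011100 = 284 decimal.
V_out = 0 + 284 × 0.00748047 V = 2.12445 V.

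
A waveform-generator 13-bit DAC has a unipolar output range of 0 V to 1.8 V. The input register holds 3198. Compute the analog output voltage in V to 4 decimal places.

0.7027 V

LSB = 1.8 V / 2^13 = 219.73 µV.
V_out = 0 + 3198 × 0.000219727 V = 0.702686 V.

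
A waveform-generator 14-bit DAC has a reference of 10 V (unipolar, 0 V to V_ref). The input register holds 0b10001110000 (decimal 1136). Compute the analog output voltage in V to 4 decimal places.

0.6934 V

LSB = 10 V / 2^14 = 0.610 mV.
Code 0b10001110000 = 1136 decimal.
V_out = 0 + 1136 × 0.000610352 V = 0.693359 V.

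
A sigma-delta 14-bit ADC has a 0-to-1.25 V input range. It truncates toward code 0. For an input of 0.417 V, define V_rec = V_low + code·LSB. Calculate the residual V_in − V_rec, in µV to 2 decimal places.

53.59 µV

LSB = 1.25/2^14 = 76.29 µV.
(V_in − V_low)/LSB = (0.417 − 0)/7.62939e-05 = 5465.7024 → code 5465 (floor).
V_rec = 0 + 5465·7.62939e-05 = 0.41694641 V.
V_in − V_rec = 5.35889e-05 V = 53.59 µV.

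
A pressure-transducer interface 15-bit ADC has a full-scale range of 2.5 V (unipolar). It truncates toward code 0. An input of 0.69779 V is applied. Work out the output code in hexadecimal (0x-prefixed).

code 0x23BA (decimal 9146)

LSB = 2.5 V / 32768 = 76.29 µV.
Input sits at 9146.073 steps above V_low.
⌊·⌋(9146.073) = 9146.
In hexadecimal (0x-prefixed): 0x23BA.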